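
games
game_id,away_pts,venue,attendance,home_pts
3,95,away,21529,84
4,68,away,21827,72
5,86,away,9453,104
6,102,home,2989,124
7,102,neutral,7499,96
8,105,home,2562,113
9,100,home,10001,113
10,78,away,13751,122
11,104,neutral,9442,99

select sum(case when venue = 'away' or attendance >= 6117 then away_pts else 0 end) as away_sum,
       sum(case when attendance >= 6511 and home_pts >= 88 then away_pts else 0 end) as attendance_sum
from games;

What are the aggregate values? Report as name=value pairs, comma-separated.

away_sum=633, attendance_sum=470

[away_sum: venue = 'away' or attendance >= 6117]
game_id=3: ✓ → 95
game_id=4: ✓ → 68
game_id=5: ✓ → 86
game_id=6: ✗
game_id=7: ✓ → 102
game_id=8: ✗
game_id=9: ✓ → 100
game_id=10: ✓ → 78
game_id=11: ✓ → 104
away_sum = 95 + 68 + 86 + 102 + 100 + 78 + 104 = 633
—
[attendance_sum: attendance >= 6511 and home_pts >= 88]
game_id=3: ✗
game_id=4: ✗
game_id=5: ✓ → 86
game_id=6: ✗
game_id=7: ✓ → 102
game_id=8: ✗
game_id=9: ✓ → 100
game_id=10: ✓ → 78
game_id=11: ✓ → 104
attendance_sum = 86 + 102 + 100 + 78 + 104 = 470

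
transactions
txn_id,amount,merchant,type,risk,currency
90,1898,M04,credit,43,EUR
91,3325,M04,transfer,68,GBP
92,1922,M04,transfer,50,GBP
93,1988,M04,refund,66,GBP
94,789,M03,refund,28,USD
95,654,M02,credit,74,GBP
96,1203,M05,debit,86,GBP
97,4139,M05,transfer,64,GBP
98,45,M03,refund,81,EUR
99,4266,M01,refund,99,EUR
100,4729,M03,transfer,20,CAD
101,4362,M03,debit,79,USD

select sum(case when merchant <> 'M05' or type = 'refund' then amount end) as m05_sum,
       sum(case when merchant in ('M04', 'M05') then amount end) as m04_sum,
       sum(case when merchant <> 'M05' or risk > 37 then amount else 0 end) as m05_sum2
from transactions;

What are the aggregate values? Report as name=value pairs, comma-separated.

m05_sum=23978, m04_sum=14475, m05_sum2=29320

[m05_sum: merchant <> 'M05' or type = 'refund']
txn_id=90: ✓ → 1898
txn_id=91: ✓ → 3325
txn_id=92: ✓ → 1922
txn_id=93: ✓ → 1988
txn_id=94: ✓ → 789
txn_id=95: ✓ → 654
txn_id=96: ✗
txn_id=97: ✗
txn_id=98: ✓ → 45
txn_id=99: ✓ → 4266
txn_id=100: ✓ → 4729
txn_id=101: ✓ → 4362
m05_sum = 1898 + 3325 + 1922 + 1988 + 789 + 654 + 45 + 4266 + 4729 + 4362 = 23978
—
[m04_sum: merchant in ('M04', 'M05')]
txn_id=90: ✓ → 1898
txn_id=91: ✓ → 3325
txn_id=92: ✓ → 1922
txn_id=93: ✓ → 1988
txn_id=94: ✗
txn_id=95: ✗
txn_id=96: ✓ → 1203
txn_id=97: ✓ → 4139
txn_id=98: ✗
txn_id=99: ✗
txn_id=100: ✗
txn_id=101: ✗
m04_sum = 1898 + 3325 + 1922 + 1988 + 1203 + 4139 = 14475
—
[m05_sum2: merchant <> 'M05' or risk > 37]
txn_id=90: ✓ → 1898
txn_id=91: ✓ → 3325
txn_id=92: ✓ → 1922
txn_id=93: ✓ → 1988
txn_id=94: ✓ → 789
txn_id=95: ✓ → 654
txn_id=96: ✓ → 1203
txn_id=97: ✓ → 4139
txn_id=98: ✓ → 45
txn_id=99: ✓ → 4266
txn_id=100: ✓ → 4729
txn_id=101: ✓ → 4362
m05_sum2 = 1898 + 3325 + 1922 + 1988 + 789 + 654 + 1203 + 4139 + 45 + 4266 + 4729 + 4362 = 29320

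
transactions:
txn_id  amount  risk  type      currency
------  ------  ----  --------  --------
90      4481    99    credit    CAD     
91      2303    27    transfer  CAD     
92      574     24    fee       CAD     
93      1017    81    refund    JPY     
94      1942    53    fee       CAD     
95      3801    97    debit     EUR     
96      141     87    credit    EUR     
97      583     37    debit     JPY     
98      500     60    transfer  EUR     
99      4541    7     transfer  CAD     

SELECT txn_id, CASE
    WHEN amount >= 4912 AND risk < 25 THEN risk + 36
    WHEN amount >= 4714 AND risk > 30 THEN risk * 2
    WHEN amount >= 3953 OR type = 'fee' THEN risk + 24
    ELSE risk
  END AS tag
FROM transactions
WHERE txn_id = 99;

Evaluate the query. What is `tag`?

31

txn_id = 99: amount=4541, risk=7, type=transfer, currency=CAD.
amount >= 4912 AND risk < 25 → false
amount >= 4714 AND risk > 30 → false
amount >= 3953 OR type = 'fee' → true → 31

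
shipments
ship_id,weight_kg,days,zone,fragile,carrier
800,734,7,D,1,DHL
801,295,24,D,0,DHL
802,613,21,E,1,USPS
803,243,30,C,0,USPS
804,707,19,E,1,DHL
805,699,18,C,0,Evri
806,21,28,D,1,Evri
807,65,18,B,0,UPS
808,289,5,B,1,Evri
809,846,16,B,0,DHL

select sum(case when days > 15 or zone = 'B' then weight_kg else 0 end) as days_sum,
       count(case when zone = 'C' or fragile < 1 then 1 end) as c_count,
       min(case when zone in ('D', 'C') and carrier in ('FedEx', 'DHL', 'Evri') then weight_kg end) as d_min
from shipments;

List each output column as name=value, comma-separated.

[days_sum: days > 15 or zone = 'B']
ship_id=800: ✗
ship_id=801: ✓ → 295
ship_id=802: ✓ → 613
ship_id=803: ✓ → 243
ship_id=804: ✓ → 707
ship_id=805: ✓ → 699
ship_id=806: ✓ → 21
ship_id=807: ✓ → 65
ship_id=808: ✓ → 289
ship_id=809: ✓ → 846
days_sum = 295 + 613 + 243 + 707 + 699 + 21 + 65 + 289 + 846 = 3778
—
[c_count: zone = 'C' or fragile < 1]
ship_id=800: ✗
ship_id=801: ✓ → 1
ship_id=802: ✗
ship_id=803: ✓ → 1
ship_id=804: ✗
ship_id=805: ✓ → 1
ship_id=806: ✗
ship_id=807: ✓ → 1
ship_id=808: ✗
ship_id=809: ✓ → 1
c_count = COUNT(1, 1, 1, 1, 1) = 5
—
[d_min: zone in ('D', 'C') and carrier in ('FedEx', 'DHL', 'Evri')]
ship_id=800: ✓ → 734
ship_id=801: ✓ → 295
ship_id=802: ✗
ship_id=803: ✗
ship_id=804: ✗
ship_id=805: ✓ → 699
ship_id=806: ✓ → 21
ship_id=807: ✗
ship_id=808: ✗
ship_id=809: ✗
d_min = MIN(734, 295, 699, 21) = 21

days_sum=3778, c_count=5, d_min=21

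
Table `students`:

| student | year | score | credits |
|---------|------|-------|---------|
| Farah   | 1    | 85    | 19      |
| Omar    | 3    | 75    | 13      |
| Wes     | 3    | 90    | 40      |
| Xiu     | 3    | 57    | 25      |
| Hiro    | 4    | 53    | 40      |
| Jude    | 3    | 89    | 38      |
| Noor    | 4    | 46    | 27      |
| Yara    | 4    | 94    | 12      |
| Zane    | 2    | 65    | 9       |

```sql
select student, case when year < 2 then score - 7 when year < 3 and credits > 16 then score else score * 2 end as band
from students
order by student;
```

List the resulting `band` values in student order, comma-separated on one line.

student=Farah: year < 2 → 78
student=Hiro: ELSE → 106
student=Jude: ELSE → 178
student=Noor: ELSE → 92
student=Omar: ELSE → 150
student=Wes: ELSE → 180
student=Xiu: ELSE → 114
student=Yara: ELSE → 188
student=Zane: ELSE → 130

78, 106, 178, 92, 150, 180, 114, 188, 130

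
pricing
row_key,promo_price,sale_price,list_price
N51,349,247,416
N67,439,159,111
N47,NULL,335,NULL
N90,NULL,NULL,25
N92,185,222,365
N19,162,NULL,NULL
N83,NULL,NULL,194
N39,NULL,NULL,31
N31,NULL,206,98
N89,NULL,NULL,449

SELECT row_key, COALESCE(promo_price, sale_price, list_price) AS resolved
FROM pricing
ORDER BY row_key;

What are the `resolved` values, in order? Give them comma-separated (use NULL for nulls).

row_key=N19: promo_price=162 → 162
row_key=N31: promo_price=NULL, sale_price=206 → 206
row_key=N39: promo_price=NULL, sale_price=NULL, list_price=31 → 31
row_key=N47: promo_price=NULL, sale_price=335 → 335
row_key=N51: promo_price=349 → 349
row_key=N67: promo_price=439 → 439
row_key=N83: promo_price=NULL, sale_price=NULL, list_price=194 → 194
row_key=N89: promo_price=NULL, sale_price=NULL, list_price=449 → 449
row_key=N90: promo_price=NULL, sale_price=NULL, list_price=25 → 25
row_key=N92: promo_price=185 → 185

162, 206, 31, 335, 349, 439, 194, 449, 25, 185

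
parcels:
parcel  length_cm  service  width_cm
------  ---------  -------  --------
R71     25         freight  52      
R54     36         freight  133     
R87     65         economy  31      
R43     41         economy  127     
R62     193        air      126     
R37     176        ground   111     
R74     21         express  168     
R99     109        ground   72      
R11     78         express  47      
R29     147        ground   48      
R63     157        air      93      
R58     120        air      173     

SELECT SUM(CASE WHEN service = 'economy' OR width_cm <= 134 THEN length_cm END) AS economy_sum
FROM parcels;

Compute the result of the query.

parcel=R71: ✓ → 25
parcel=R54: ✓ → 36
parcel=R87: ✓ → 65
parcel=R43: ✓ → 41
parcel=R62: ✓ → 193
parcel=R37: ✓ → 176
parcel=R74: ✗
parcel=R99: ✓ → 109
parcel=R11: ✓ → 78
parcel=R29: ✓ → 147
parcel=R63: ✓ → 157
parcel=R58: ✗
economy_sum = 25 + 36 + 65 + 41 + 193 + 176 + 109 + 78 + 147 + 157 = 1027

1027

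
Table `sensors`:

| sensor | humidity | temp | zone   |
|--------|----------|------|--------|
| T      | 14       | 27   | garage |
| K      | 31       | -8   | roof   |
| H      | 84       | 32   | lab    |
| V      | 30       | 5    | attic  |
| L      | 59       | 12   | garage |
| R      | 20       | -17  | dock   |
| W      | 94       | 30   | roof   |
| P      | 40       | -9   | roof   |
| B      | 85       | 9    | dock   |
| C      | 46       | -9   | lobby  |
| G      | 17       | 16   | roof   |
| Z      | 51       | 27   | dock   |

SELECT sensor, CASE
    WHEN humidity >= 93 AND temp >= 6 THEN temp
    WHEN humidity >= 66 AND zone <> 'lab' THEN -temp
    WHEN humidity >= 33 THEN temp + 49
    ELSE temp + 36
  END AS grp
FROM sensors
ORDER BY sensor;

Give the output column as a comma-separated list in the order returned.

sensor=B: humidity >= 66 AND zone <> 'lab' → -9
sensor=C: humidity >= 33 → 40
sensor=G: ELSE → 52
sensor=H: humidity >= 33 → 81
sensor=K: ELSE → 28
sensor=L: humidity >= 33 → 61
sensor=P: humidity >= 33 → 40
sensor=R: ELSE → 19
sensor=T: ELSE → 63
sensor=V: ELSE → 41
sensor=W: humidity >= 93 AND temp >= 6 → 30
sensor=Z: humidity >= 33 → 76

-9, 40, 52, 81, 28, 61, 40, 19, 63, 41, 30, 76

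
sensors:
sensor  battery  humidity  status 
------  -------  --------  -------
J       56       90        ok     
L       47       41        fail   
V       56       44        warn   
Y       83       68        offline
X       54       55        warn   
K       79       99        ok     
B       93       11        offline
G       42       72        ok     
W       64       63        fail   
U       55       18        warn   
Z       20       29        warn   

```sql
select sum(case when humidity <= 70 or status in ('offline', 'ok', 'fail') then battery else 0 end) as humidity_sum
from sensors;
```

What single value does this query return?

649

sensor=J: ✓ → 56
sensor=L: ✓ → 47
sensor=V: ✓ → 56
sensor=Y: ✓ → 83
sensor=X: ✓ → 54
sensor=K: ✓ → 79
sensor=B: ✓ → 93
sensor=G: ✓ → 42
sensor=W: ✓ → 64
sensor=U: ✓ → 55
sensor=Z: ✓ → 20
humidity_sum = 56 + 47 + 56 + 83 + 54 + 79 + 93 + 42 + 64 + 55 + 20 = 649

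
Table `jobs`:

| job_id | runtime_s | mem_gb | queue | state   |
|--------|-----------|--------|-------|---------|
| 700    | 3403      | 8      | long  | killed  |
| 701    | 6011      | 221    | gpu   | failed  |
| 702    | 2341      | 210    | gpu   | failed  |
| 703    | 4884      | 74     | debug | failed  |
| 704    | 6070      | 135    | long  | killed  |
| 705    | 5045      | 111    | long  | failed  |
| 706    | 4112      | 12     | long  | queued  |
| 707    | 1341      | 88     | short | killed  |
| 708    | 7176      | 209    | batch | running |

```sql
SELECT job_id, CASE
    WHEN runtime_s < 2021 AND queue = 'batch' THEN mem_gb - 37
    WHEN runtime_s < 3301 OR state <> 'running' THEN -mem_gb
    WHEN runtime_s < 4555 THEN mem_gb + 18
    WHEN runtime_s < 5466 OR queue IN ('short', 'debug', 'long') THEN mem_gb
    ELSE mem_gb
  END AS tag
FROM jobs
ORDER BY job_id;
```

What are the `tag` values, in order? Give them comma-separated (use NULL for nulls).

-8, -221, -210, -74, -135, -111, -12, -88, 209

job_id=700: runtime_s < 3301 OR state <> 'running' → -8
job_id=701: runtime_s < 3301 OR state <> 'running' → -221
job_id=702: runtime_s < 3301 OR state <> 'running' → -210
job_id=703: runtime_s < 3301 OR state <> 'running' → -74
job_id=704: runtime_s < 3301 OR state <> 'running' → -135
job_id=705: runtime_s < 3301 OR state <> 'running' → -111
job_id=706: runtime_s < 3301 OR state <> 'running' → -12
job_id=707: runtime_s < 3301 OR state <> 'running' → -88
job_id=708: ELSE → 209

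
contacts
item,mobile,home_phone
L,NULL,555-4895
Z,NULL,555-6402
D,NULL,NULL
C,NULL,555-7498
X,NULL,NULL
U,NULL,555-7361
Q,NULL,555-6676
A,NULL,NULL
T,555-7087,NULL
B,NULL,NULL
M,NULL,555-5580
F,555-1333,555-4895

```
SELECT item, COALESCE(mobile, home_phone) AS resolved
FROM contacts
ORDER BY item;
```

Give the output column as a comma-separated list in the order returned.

item=A: mobile=NULL, home_phone=NULL (all NULL) → NULL
item=B: mobile=NULL, home_phone=NULL (all NULL) → NULL
item=C: mobile=NULL, home_phone=555-7498 → 555-7498
item=D: mobile=NULL, home_phone=NULL (all NULL) → NULL
item=F: mobile=555-1333 → 555-1333
item=L: mobile=NULL, home_phone=555-4895 → 555-4895
item=M: mobile=NULL, home_phone=555-5580 → 555-5580
item=Q: mobile=NULL, home_phone=555-6676 → 555-6676
item=T: mobile=555-7087 → 555-7087
item=U: mobile=NULL, home_phone=555-7361 → 555-7361
item=X: mobile=NULL, home_phone=NULL (all NULL) → NULL
item=Z: mobile=NULL, home_phone=555-6402 → 555-6402

NULL, NULL, 555-7498, NULL, 555-1333, 555-4895, 555-5580, 555-6676, 555-7087, 555-7361, NULL, 555-6402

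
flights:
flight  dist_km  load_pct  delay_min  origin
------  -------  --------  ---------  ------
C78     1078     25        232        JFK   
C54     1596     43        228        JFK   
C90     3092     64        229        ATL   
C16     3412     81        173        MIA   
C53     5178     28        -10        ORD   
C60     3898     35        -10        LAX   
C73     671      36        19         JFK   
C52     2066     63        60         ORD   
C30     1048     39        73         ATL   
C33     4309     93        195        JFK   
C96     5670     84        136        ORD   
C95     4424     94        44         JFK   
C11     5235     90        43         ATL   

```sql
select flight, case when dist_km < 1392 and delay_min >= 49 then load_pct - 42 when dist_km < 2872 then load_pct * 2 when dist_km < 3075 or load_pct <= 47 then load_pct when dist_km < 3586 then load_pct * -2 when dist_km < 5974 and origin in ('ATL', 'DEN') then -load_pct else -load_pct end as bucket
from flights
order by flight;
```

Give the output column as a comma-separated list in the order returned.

flight=C11: dist_km < 5974 and origin in ('ATL', 'DEN') → -90
flight=C16: dist_km < 3586 → -162
flight=C30: dist_km < 1392 and delay_min >= 49 → -3
flight=C33: ELSE → -93
flight=C52: dist_km < 2872 → 126
flight=C53: dist_km < 3075 or load_pct <= 47 → 28
flight=C54: dist_km < 2872 → 86
flight=C60: dist_km < 3075 or load_pct <= 47 → 35
flight=C73: dist_km < 2872 → 72
flight=C78: dist_km < 1392 and delay_min >= 49 → -17
flight=C90: dist_km < 3586 → -128
flight=C95: ELSE → -94
flight=C96: ELSE → -84

-90, -162, -3, -93, 126, 28, 86, 35, 72, -17, -128, -94, -84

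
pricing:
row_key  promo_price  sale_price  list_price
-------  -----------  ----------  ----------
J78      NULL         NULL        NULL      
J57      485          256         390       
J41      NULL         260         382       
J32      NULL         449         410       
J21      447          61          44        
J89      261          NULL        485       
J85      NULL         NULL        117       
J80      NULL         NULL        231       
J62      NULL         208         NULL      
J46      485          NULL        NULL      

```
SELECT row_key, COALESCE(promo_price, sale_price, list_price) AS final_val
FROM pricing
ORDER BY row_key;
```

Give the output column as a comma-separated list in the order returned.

447, 449, 260, 485, 485, 208, NULL, 231, 117, 261

row_key=J21: promo_price=447 → 447
row_key=J32: promo_price=NULL, sale_price=449 → 449
row_key=J41: promo_price=NULL, sale_price=260 → 260
row_key=J46: promo_price=485 → 485
row_key=J57: promo_price=485 → 485
row_key=J62: promo_price=NULL, sale_price=208 → 208
row_key=J78: promo_price=NULL, sale_price=NULL, list_price=NULL (all NULL) → NULL
row_key=J80: promo_price=NULL, sale_price=NULL, list_price=231 → 231
row_key=J85: promo_price=NULL, sale_price=NULL, list_price=117 → 117
row_key=J89: promo_price=261 → 261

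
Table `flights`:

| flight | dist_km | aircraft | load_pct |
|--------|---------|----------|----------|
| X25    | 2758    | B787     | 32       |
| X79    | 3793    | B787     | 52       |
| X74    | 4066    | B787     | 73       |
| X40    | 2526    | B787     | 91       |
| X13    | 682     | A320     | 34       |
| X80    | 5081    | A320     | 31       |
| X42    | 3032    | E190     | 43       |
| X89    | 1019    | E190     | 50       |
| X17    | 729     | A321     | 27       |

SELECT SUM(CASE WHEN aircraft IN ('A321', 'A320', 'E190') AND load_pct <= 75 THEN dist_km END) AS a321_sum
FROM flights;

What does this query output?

flight=X25: ✗
flight=X79: ✗
flight=X74: ✗
flight=X40: ✗
flight=X13: ✓ → 682
flight=X80: ✓ → 5081
flight=X42: ✓ → 3032
flight=X89: ✓ → 1019
flight=X17: ✓ → 729
a321_sum = 682 + 5081 + 3032 + 1019 + 729 = 10543

10543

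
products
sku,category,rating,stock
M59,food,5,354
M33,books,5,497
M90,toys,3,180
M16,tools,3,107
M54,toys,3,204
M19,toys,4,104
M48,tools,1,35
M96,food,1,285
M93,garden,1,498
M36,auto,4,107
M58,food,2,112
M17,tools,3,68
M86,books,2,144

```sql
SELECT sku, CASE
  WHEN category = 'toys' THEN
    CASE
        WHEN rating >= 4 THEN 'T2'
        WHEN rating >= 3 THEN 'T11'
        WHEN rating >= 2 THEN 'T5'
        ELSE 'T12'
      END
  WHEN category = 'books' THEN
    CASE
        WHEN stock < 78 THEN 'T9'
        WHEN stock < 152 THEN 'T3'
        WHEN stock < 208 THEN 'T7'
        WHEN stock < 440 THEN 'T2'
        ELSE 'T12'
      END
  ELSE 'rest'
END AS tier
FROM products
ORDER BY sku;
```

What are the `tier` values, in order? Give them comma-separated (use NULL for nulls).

rest, rest, T2, T12, rest, rest, T11, rest, rest, T3, T11, rest, rest

sku=M16: category='tools' → outer ELSE → rest
sku=M17: category='tools' → outer ELSE → rest
sku=M19: category='toys' → inner[rating >= 4] → T2
sku=M33: category='books' → inner[ELSE] → T12
sku=M36: category='auto' → outer ELSE → rest
sku=M48: category='tools' → outer ELSE → rest
sku=M54: category='toys' → inner[rating >= 3] → T11
sku=M58: category='food' → outer ELSE → rest
sku=M59: category='food' → outer ELSE → rest
sku=M86: category='books' → inner[stock < 152] → T3
sku=M90: category='toys' → inner[rating >= 3] → T11
sku=M93: category='garden' → outer ELSE → rest
sku=M96: category='food' → outer ELSE → rest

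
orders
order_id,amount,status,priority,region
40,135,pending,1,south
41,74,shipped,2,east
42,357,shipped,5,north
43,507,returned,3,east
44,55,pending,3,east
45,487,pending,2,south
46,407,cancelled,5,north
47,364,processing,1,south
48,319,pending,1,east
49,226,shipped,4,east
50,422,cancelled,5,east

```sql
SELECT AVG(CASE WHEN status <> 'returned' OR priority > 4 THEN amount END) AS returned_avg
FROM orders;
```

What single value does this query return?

284.6

order_id=40: ✓ → 135
order_id=41: ✓ → 74
order_id=42: ✓ → 357
order_id=43: ✗
order_id=44: ✓ → 55
order_id=45: ✓ → 487
order_id=46: ✓ → 407
order_id=47: ✓ → 364
order_id=48: ✓ → 319
order_id=49: ✓ → 226
order_id=50: ✓ → 422
returned_avg = (135 + 74 + 357 + 55 + 487 + 407 + 364 + 319 + 226 + 422) / 10 = 284.6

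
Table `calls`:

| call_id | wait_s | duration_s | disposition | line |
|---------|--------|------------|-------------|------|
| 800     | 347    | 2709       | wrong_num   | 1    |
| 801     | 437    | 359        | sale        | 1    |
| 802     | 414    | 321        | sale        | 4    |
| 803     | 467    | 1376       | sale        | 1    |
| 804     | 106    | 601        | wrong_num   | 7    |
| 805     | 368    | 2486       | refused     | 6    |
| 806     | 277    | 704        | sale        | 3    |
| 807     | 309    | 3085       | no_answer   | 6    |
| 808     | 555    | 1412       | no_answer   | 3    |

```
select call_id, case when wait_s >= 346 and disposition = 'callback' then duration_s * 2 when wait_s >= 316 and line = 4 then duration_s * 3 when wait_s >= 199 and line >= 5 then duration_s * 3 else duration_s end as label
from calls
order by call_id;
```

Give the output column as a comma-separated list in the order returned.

call_id=800: ELSE → 2709
call_id=801: ELSE → 359
call_id=802: wait_s >= 316 and line = 4 → 963
call_id=803: ELSE → 1376
call_id=804: ELSE → 601
call_id=805: wait_s >= 199 and line >= 5 → 7458
call_id=806: ELSE → 704
call_id=807: wait_s >= 199 and line >= 5 → 9255
call_id=808: ELSE → 1412

2709, 359, 963, 1376, 601, 7458, 704, 9255, 1412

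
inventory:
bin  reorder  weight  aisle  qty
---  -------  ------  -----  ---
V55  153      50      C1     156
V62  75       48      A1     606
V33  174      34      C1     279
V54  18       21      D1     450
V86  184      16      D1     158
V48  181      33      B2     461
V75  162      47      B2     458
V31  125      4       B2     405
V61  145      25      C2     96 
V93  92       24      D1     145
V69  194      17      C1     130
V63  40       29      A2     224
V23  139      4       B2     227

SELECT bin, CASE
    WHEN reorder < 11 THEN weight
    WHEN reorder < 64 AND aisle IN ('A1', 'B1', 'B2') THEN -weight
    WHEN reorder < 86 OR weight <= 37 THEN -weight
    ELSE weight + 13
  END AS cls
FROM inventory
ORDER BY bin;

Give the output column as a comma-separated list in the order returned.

bin=V23: reorder < 86 OR weight <= 37 → -4
bin=V31: reorder < 86 OR weight <= 37 → -4
bin=V33: reorder < 86 OR weight <= 37 → -34
bin=V48: reorder < 86 OR weight <= 37 → -33
bin=V54: reorder < 86 OR weight <= 37 → -21
bin=V55: ELSE → 63
bin=V61: reorder < 86 OR weight <= 37 → -25
bin=V62: reorder < 86 OR weight <= 37 → -48
bin=V63: reorder < 86 OR weight <= 37 → -29
bin=V69: reorder < 86 OR weight <= 37 → -17
bin=V75: ELSE → 60
bin=V86: reorder < 86 OR weight <= 37 → -16
bin=V93: reorder < 86 OR weight <= 37 → -24

-4, -4, -34, -33, -21, 63, -25, -48, -29, -17, 60, -16, -24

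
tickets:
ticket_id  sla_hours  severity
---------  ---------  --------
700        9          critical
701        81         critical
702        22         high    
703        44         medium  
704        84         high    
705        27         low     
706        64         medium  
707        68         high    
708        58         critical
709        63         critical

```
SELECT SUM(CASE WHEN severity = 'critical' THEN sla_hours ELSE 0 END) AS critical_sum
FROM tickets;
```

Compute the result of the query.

211

ticket_id=700: ✓ → 9
ticket_id=701: ✓ → 81
ticket_id=702: ✗
ticket_id=703: ✗
ticket_id=704: ✗
ticket_id=705: ✗
ticket_id=706: ✗
ticket_id=707: ✗
ticket_id=708: ✓ → 58
ticket_id=709: ✓ → 63
critical_sum = 9 + 81 + 58 + 63 = 211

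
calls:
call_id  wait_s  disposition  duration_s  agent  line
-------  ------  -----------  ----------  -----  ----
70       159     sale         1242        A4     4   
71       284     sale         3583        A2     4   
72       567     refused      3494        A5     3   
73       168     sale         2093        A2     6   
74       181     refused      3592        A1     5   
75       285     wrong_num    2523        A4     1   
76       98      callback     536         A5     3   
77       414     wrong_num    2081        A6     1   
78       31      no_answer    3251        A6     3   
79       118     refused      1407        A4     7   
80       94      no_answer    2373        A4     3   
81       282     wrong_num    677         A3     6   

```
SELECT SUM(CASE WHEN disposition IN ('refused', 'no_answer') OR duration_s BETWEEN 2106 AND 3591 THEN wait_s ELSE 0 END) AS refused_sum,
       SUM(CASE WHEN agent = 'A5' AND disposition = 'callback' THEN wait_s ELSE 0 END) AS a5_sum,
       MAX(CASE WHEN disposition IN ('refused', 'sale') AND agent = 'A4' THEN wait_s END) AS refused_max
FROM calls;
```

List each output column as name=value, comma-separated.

refused_sum=1560, a5_sum=98, refused_max=159

[refused_sum: disposition IN ('refused', 'no_answer') OR duration_s BETWEEN 2106 AND 3591]
call_id=70: ✗
call_id=71: ✓ → 284
call_id=72: ✓ → 567
call_id=73: ✗
call_id=74: ✓ → 181
call_id=75: ✓ → 285
call_id=76: ✗
call_id=77: ✗
call_id=78: ✓ → 31
call_id=79: ✓ → 118
call_id=80: ✓ → 94
call_id=81: ✗
refused_sum = 284 + 567 + 181 + 285 + 31 + 118 + 94 = 1560
—
[a5_sum: agent = 'A5' AND disposition = 'callback']
call_id=70: ✗
call_id=71: ✗
call_id=72: ✗
call_id=73: ✗
call_id=74: ✗
call_id=75: ✗
call_id=76: ✓ → 98
call_id=77: ✗
call_id=78: ✗
call_id=79: ✗
call_id=80: ✗
call_id=81: ✗
a5_sum = 98
—
[refused_max: disposition IN ('refused', 'sale') AND agent = 'A4']
call_id=70: ✓ → 159
call_id=71: ✗
call_id=72: ✗
call_id=73: ✗
call_id=74: ✗
call_id=75: ✗
call_id=76: ✗
call_id=77: ✗
call_id=78: ✗
call_id=79: ✓ → 118
call_id=80: ✗
call_id=81: ✗
refused_max = MAX(159, 118) = 159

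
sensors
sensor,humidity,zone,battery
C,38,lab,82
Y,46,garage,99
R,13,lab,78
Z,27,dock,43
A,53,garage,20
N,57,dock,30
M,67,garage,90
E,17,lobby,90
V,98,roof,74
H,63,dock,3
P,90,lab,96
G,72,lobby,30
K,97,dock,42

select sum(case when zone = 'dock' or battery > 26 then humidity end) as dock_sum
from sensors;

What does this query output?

sensor=C: ✓ → 38
sensor=Y: ✓ → 46
sensor=R: ✓ → 13
sensor=Z: ✓ → 27
sensor=A: ✗
sensor=N: ✓ → 57
sensor=M: ✓ → 67
sensor=E: ✓ → 17
sensor=V: ✓ → 98
sensor=H: ✓ → 63
sensor=P: ✓ → 90
sensor=G: ✓ → 72
sensor=K: ✓ → 97
dock_sum = 38 + 46 + 13 + 27 + 57 + 67 + 17 + 98 + 63 + 90 + 72 + 97 = 685

685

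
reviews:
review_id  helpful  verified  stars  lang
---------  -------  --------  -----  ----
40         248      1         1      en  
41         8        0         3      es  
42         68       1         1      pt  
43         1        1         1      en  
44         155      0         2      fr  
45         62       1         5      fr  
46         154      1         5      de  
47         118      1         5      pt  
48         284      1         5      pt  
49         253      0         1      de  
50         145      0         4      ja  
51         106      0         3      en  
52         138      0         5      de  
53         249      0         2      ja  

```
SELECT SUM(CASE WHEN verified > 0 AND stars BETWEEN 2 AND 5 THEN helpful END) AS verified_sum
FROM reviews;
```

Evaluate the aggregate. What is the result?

review_id=40: ✗
review_id=41: ✗
review_id=42: ✗
review_id=43: ✗
review_id=44: ✗
review_id=45: ✓ → 62
review_id=46: ✓ → 154
review_id=47: ✓ → 118
review_id=48: ✓ → 284
review_id=49: ✗
review_id=50: ✗
review_id=51: ✗
review_id=52: ✗
review_id=53: ✗
verified_sum = 62 + 154 + 118 + 284 = 618

618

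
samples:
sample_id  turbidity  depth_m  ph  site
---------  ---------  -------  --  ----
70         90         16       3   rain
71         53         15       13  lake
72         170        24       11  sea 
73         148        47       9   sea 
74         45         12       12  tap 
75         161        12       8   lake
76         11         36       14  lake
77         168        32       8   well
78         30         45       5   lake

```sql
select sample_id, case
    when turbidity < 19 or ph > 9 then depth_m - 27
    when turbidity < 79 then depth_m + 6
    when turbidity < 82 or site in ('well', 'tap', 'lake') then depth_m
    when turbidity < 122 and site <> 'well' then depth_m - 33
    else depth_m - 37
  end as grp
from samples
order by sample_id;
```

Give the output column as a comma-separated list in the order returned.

-17, -12, -3, 10, -15, 12, 9, 32, 51

sample_id=70: turbidity < 122 and site <> 'well' → -17
sample_id=71: turbidity < 19 or ph > 9 → -12
sample_id=72: turbidity < 19 or ph > 9 → -3
sample_id=73: ELSE → 10
sample_id=74: turbidity < 19 or ph > 9 → -15
sample_id=75: turbidity < 82 or site in ('well', 'tap', 'lake') → 12
sample_id=76: turbidity < 19 or ph > 9 → 9
sample_id=77: turbidity < 82 or site in ('well', 'tap', 'lake') → 32
sample_id=78: turbidity < 79 → 51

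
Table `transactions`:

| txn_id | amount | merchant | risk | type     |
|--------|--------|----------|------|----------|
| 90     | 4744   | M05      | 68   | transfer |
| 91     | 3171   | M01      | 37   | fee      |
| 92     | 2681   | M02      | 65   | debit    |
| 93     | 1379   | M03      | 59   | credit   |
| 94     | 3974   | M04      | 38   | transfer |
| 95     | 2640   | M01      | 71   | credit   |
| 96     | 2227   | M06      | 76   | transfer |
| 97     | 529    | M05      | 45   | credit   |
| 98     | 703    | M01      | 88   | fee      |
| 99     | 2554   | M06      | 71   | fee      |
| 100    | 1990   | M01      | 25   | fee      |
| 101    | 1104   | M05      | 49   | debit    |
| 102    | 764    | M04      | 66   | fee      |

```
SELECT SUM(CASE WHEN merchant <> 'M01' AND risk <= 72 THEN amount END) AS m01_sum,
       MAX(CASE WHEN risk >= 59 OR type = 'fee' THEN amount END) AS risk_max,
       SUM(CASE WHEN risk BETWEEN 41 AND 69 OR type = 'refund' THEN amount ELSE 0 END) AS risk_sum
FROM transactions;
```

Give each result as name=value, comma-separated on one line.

m01_sum=17729, risk_max=4744, risk_sum=11201

[m01_sum: merchant <> 'M01' AND risk <= 72]
txn_id=90: ✓ → 4744
txn_id=91: ✗
txn_id=92: ✓ → 2681
txn_id=93: ✓ → 1379
txn_id=94: ✓ → 3974
txn_id=95: ✗
txn_id=96: ✗
txn_id=97: ✓ → 529
txn_id=98: ✗
txn_id=99: ✓ → 2554
txn_id=100: ✗
txn_id=101: ✓ → 1104
txn_id=102: ✓ → 764
m01_sum = 4744 + 2681 + 1379 + 3974 + 529 + 2554 + 1104 + 764 = 17729
—
[risk_max: risk >= 59 OR type = 'fee']
txn_id=90: ✓ → 4744
txn_id=91: ✓ → 3171
txn_id=92: ✓ → 2681
txn_id=93: ✓ → 1379
txn_id=94: ✗
txn_id=95: ✓ → 2640
txn_id=96: ✓ → 2227
txn_id=97: ✗
txn_id=98: ✓ → 703
txn_id=99: ✓ → 2554
txn_id=100: ✓ → 1990
txn_id=101: ✗
txn_id=102: ✓ → 764
risk_max = MAX(4744, 3171, 2681, 1379, 2640, 2227, 703, 2554, 1990, 764) = 4744
—
[risk_sum: risk BETWEEN 41 AND 69 OR type = 'refund']
txn_id=90: ✓ → 4744
txn_id=91: ✗
txn_id=92: ✓ → 2681
txn_id=93: ✓ → 1379
txn_id=94: ✗
txn_id=95: ✗
txn_id=96: ✗
txn_id=97: ✓ → 529
txn_id=98: ✗
txn_id=99: ✗
txn_id=100: ✗
txn_id=101: ✓ → 1104
txn_id=102: ✓ → 764
risk_sum = 4744 + 2681 + 1379 + 529 + 1104 + 764 = 11201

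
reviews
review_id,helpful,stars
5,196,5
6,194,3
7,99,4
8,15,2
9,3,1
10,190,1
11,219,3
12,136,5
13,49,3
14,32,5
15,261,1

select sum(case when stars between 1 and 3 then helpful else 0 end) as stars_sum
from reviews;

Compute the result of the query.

review_id=5: ✗
review_id=6: ✓ → 194
review_id=7: ✗
review_id=8: ✓ → 15
review_id=9: ✓ → 3
review_id=10: ✓ → 190
review_id=11: ✓ → 219
review_id=12: ✗
review_id=13: ✓ → 49
review_id=14: ✗
review_id=15: ✓ → 261
stars_sum = 194 + 15 + 3 + 190 + 219 + 49 + 261 = 931

931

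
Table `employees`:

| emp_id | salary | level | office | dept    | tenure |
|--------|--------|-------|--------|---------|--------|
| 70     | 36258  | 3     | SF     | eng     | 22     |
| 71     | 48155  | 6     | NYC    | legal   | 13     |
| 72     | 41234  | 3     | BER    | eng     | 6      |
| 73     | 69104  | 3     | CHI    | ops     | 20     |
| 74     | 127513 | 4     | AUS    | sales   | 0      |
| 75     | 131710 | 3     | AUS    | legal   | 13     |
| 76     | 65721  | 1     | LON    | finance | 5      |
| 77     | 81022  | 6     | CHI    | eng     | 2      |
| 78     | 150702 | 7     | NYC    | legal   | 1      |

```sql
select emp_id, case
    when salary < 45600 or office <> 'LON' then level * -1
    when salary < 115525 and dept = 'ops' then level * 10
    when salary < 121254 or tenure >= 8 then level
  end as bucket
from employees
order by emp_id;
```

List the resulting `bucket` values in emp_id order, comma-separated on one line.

emp_id=70: salary < 45600 or office <> 'LON' → -3
emp_id=71: salary < 45600 or office <> 'LON' → -6
emp_id=72: salary < 45600 or office <> 'LON' → -3
emp_id=73: salary < 45600 or office <> 'LON' → -3
emp_id=74: salary < 45600 or office <> 'LON' → -4
emp_id=75: salary < 45600 or office <> 'LON' → -3
emp_id=76: salary < 121254 or tenure >= 8 → 1
emp_id=77: salary < 45600 or office <> 'LON' → -6
emp_id=78: salary < 45600 or office <> 'LON' → -7

-3, -6, -3, -3, -4, -3, 1, -6, -7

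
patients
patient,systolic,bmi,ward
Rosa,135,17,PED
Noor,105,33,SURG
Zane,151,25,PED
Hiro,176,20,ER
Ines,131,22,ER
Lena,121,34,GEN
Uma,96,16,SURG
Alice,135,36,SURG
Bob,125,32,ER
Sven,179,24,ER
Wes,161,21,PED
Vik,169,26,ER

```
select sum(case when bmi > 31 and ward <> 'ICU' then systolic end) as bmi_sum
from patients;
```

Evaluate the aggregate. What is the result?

486

patient=Rosa: ✗
patient=Noor: ✓ → 105
patient=Zane: ✗
patient=Hiro: ✗
patient=Ines: ✗
patient=Lena: ✓ → 121
patient=Uma: ✗
patient=Alice: ✓ → 135
patient=Bob: ✓ → 125
patient=Sven: ✗
patient=Wes: ✗
patient=Vik: ✗
bmi_sum = 105 + 121 + 135 + 125 = 486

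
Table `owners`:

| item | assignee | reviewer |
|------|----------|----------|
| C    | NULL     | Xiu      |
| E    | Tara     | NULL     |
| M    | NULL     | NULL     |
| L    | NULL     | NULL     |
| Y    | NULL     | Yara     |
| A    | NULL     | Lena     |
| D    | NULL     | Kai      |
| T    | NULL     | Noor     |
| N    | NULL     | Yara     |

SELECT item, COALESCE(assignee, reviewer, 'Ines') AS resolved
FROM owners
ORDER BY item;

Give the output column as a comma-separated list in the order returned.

item=A: assignee=NULL, reviewer=Lena → Lena
item=C: assignee=NULL, reviewer=Xiu → Xiu
item=D: assignee=NULL, reviewer=Kai → Kai
item=E: assignee=Tara → Tara
item=L: assignee=NULL, reviewer=NULL, → literal Ines → Ines
item=M: assignee=NULL, reviewer=NULL, → literal Ines → Ines
item=N: assignee=NULL, reviewer=Yara → Yara
item=T: assignee=NULL, reviewer=Noor → Noor
item=Y: assignee=NULL, reviewer=Yara → Yara

Lena, Xiu, Kai, Tara, Ines, Ines, Yara, Noor, Yara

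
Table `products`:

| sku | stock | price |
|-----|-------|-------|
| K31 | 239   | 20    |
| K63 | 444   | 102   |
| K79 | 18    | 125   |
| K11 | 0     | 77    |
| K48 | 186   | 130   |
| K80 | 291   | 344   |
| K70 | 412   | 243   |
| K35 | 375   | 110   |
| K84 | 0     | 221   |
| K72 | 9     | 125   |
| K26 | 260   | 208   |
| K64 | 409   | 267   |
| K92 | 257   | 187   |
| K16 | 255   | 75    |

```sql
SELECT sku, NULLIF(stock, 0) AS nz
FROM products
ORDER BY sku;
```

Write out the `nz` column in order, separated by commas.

sku=K11: stock=0 vs 0: equal → NULL
sku=K16: stock=255 vs 0: differ → 255
sku=K26: stock=260 vs 0: differ → 260
sku=K31: stock=239 vs 0: differ → 239
sku=K35: stock=375 vs 0: differ → 375
sku=K48: stock=186 vs 0: differ → 186
sku=K63: stock=444 vs 0: differ → 444
sku=K64: stock=409 vs 0: differ → 409
sku=K70: stock=412 vs 0: differ → 412
sku=K72: stock=9 vs 0: differ → 9
sku=K79: stock=18 vs 0: differ → 18
sku=K80: stock=291 vs 0: differ → 291
sku=K84: stock=0 vs 0: equal → NULL
sku=K92: stock=257 vs 0: differ → 257

NULL, 255, 260, 239, 375, 186, 444, 409, 412, 9, 18, 291, NULL, 257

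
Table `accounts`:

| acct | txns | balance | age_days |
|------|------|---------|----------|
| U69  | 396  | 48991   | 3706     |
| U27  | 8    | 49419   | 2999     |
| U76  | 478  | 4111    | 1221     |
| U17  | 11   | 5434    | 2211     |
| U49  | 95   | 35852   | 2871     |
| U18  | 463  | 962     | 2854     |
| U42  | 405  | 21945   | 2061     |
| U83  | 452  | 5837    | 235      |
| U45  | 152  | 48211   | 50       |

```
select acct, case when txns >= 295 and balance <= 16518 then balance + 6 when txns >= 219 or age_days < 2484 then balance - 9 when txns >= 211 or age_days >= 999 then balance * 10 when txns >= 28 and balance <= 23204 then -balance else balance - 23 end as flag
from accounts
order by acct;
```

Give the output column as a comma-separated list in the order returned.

acct=U17: txns >= 219 or age_days < 2484 → 5425
acct=U18: txns >= 295 and balance <= 16518 → 968
acct=U27: txns >= 211 or age_days >= 999 → 494190
acct=U42: txns >= 219 or age_days < 2484 → 21936
acct=U45: txns >= 219 or age_days < 2484 → 48202
acct=U49: txns >= 211 or age_days >= 999 → 358520
acct=U69: txns >= 219 or age_days < 2484 → 48982
acct=U76: txns >= 295 and balance <= 16518 → 4117
acct=U83: txns >= 295 and balance <= 16518 → 5843

5425, 968, 494190, 21936, 48202, 358520, 48982, 4117, 5843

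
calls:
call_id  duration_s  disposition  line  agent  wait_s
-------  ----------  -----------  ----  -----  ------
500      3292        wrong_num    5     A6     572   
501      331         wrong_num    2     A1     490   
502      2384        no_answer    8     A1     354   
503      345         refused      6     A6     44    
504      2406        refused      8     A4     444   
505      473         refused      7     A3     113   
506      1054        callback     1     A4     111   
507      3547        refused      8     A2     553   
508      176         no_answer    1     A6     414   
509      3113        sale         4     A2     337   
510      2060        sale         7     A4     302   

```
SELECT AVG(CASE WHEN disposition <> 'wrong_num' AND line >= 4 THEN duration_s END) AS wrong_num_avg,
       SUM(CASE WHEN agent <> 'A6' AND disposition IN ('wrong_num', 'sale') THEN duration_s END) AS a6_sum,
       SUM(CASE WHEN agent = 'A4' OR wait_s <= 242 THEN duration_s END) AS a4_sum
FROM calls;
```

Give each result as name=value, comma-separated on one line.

wrong_num_avg=2046.8571428571, a6_sum=5504, a4_sum=6338

[wrong_num_avg: disposition <> 'wrong_num' AND line >= 4]
call_id=500: ✗
call_id=501: ✗
call_id=502: ✓ → 2384
call_id=503: ✓ → 345
call_id=504: ✓ → 2406
call_id=505: ✓ → 473
call_id=506: ✗
call_id=507: ✓ → 3547
call_id=508: ✗
call_id=509: ✓ → 3113
call_id=510: ✓ → 2060
wrong_num_avg = (2384 + 345 + 2406 + 473 + 3547 + 3113 + 2060) / 7 = 2046.8571428571
—
[a6_sum: agent <> 'A6' AND disposition IN ('wrong_num', 'sale')]
call_id=500: ✗
call_id=501: ✓ → 331
call_id=502: ✗
call_id=503: ✗
call_id=504: ✗
call_id=505: ✗
call_id=506: ✗
call_id=507: ✗
call_id=508: ✗
call_id=509: ✓ → 3113
call_id=510: ✓ → 2060
a6_sum = 331 + 3113 + 2060 = 5504
—
[a4_sum: agent = 'A4' OR wait_s <= 242]
call_id=500: ✗
call_id=501: ✗
call_id=502: ✗
call_id=503: ✓ → 345
call_id=504: ✓ → 2406
call_id=505: ✓ → 473
call_id=506: ✓ → 1054
call_id=507: ✗
call_id=508: ✗
call_id=509: ✗
call_id=510: ✓ → 2060
a4_sum = 345 + 2406 + 473 + 1054 + 2060 = 6338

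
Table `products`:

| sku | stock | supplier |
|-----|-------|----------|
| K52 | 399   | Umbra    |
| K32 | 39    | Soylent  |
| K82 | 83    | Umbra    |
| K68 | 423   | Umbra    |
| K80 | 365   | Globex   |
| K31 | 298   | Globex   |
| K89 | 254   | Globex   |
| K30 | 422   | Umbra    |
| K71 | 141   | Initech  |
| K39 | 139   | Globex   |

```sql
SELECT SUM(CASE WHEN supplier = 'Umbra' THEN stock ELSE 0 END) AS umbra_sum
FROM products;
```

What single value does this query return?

sku=K52: ✓ → 399
sku=K32: ✗
sku=K82: ✓ → 83
sku=K68: ✓ → 423
sku=K80: ✗
sku=K31: ✗
sku=K89: ✗
sku=K30: ✓ → 422
sku=K71: ✗
sku=K39: ✗
umbra_sum = 399 + 83 + 423 + 422 = 1327

1327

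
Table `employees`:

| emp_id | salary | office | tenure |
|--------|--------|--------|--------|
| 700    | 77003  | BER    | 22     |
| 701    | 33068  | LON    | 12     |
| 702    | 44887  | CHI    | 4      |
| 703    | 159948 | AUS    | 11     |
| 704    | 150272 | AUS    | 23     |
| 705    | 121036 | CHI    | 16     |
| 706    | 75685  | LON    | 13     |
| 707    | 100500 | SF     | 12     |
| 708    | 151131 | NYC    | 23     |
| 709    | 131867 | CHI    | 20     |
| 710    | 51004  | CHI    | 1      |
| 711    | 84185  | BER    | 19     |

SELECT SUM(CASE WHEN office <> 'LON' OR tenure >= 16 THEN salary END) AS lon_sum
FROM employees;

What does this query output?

emp_id=700: ✓ → 77003
emp_id=701: ✗
emp_id=702: ✓ → 44887
emp_id=703: ✓ → 159948
emp_id=704: ✓ → 150272
emp_id=705: ✓ → 121036
emp_id=706: ✗
emp_id=707: ✓ → 100500
emp_id=708: ✓ → 151131
emp_id=709: ✓ → 131867
emp_id=710: ✓ → 51004
emp_id=711: ✓ → 84185
lon_sum = 77003 + 44887 + 159948 + 150272 + 121036 + 100500 + 151131 + 131867 + 51004 + 84185 = 1071833

1071833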